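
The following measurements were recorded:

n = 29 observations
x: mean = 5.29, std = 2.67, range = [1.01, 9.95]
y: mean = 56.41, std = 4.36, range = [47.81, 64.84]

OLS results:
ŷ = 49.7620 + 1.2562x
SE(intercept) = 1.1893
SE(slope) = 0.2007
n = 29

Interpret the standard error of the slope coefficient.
SE(slope) = 0.2007 measures the uncertainty in the estimated slope. The coefficient is estimated precisely (SE/|β̂₁| = 16.0%).

What SE measures:
- The standard error quantifies the sampling variability of the coefficient estimate
- It is the estimated standard deviation of β̂₁ across hypothetical repeated samples of the same size
- Smaller SE → more precise estimate

Relative precision:
- SE / |β̂₁| = 0.2007 / 1.2562 = 16.0%
- Rule of thumb (under 20%: precise; 20% to under 50%: moderately precise; 50% or more: imprecise) → precise

Link to the t-test: t = β̂₁ / SE(β̂₁) = 1.2562 / 0.2007 = 6.2591, the statistic for H₀: β₁ = 0.

What drives SE(β̂₁): wider spread of x values → smaller SE; larger n (here n = 29) → smaller SE.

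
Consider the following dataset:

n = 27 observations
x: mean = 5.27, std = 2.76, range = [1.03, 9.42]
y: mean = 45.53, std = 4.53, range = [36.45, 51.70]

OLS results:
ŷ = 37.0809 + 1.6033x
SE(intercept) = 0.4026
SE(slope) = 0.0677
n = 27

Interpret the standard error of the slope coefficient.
The slope 1.6033 is pinned down to within about ±0.0677 (one SE) by these data — relative uncertainty 4.2%, i.e. precise.

SE(β̂₁) = 0.0677 says: if we drew many samples of n = 27 from the same population and refit each time, the fitted slopes would scatter with a standard deviation of roughly 0.0677 around the true β₁.

Relative precision:
- SE / |β̂₁| = 0.0677 / 1.6033 = 4.2%
- Rule of thumb (under 20%: precise; 20% to under 50%: moderately precise; 50% or more: imprecise) → precise

Link to the t-test: t = β̂₁ / SE(β̂₁) = 1.6033 / 0.0677 = 23.6824, the statistic for H₀: β₁ = 0.

What drives SE(β̂₁): larger n (here n = 27) → smaller SE.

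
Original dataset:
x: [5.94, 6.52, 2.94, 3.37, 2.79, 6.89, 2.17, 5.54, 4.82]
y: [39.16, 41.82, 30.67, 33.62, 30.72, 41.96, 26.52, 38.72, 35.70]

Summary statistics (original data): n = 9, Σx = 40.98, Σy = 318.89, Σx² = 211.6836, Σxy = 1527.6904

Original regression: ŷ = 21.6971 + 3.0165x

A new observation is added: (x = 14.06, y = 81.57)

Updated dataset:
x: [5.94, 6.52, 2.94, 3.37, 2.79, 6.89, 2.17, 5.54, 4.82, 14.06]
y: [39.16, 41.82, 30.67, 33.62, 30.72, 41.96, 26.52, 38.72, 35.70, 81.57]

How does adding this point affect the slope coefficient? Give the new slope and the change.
New slope β₁ = 4.4202 versus 3.0165 before: a change of +1.4037 (+46.5%).

The new point has HIGH LEVERAGE: x = 14.06 is far from the original mean x̄ = 40.98/9 ≈ 4.55 (original range [2.17, 6.89]).

Step 1: Update the sums with the new point (n goes from 9 to 10)
Σx  = 40.98 + 14.06 = 55.04
Σy  = 318.89 + 81.57 = 400.46
Σx² = 211.6836 + 14.06² = 211.6836 + 197.6836 = 409.3672
Σxy = 1527.6904 + 14.06×81.57 = 1527.6904 + 1146.8742 = 2674.5646

Step 2: Recompute the slope with b₁ = (nΣxy − ΣxΣy) / (nΣx² − (Σx)²)
Numerator   = 10×2674.5646 − 55.04×400.46 = 26745.6460 − 22041.3184 = 4704.3276
Denominator = 10×409.3672 − 55.04² = 4093.6720 − 3029.4016 = 1064.2704
b₁(new) = 4704.3276 / 1064.2704 = 4.4202

(Same formula on the original sums: (9×1527.6904 − 40.98×318.89) / (9×211.6836 − 40.98²) = 681.1014 / 225.7920 = 3.0165, matching the given fit.)

Step 3: Change in slope
Δβ₁ = 4.4202 − 3.0165 = +1.4037
Relative change = +1.4037 / 3.0165 × 100% = +46.5%
→ the slope increases when the point is added.

A high-leverage point only changes the slope if it is off the original line; here y = 81.57 is above the original trend, so the slope increases.
In practice: refit with and without it and report both if conclusions differ.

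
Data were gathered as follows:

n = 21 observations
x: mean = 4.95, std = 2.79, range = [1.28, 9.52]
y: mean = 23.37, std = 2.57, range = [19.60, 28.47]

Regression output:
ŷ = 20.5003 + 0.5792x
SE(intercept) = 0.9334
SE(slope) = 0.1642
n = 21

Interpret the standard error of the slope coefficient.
SE(slope) = 0.1642 measures the uncertainty in the estimated slope. The coefficient is estimated with moderate precision (SE/|β̂₁| = 28.3%).

SE(β̂₁) = s / √Sxx, where s is the residual standard deviation and Sxx = Σ(x − x̄)². It is the yardstick for how far β̂₁ = 0.5792 could plausibly be from the true slope.

Relative precision:
- SE / |β̂₁| = 0.1642 / 0.5792 = 28.3%
- Rule of thumb (under 20%: precise; 20% to under 50%: moderately precise; 50% or more: imprecise) → moderately precise

Link to the t-test: t = β̂₁ / SE(β̂₁) = 0.5792 / 0.1642 = 3.5274, the statistic for H₀: β₁ = 0.

What drives SE(β̂₁): wider spread of x values → smaller SE; larger n (here n = 21) → smaller SE; more residual scatter → larger SE.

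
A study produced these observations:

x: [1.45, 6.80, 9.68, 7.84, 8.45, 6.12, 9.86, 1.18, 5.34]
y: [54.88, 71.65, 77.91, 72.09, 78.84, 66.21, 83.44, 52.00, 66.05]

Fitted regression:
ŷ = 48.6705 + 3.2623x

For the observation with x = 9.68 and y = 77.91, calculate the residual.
Residual = -2.3396

The residual is the difference between the actual value and the predicted value:

Residual = y - ŷ

Step 1: Calculate predicted value
ŷ = 48.6705 + 3.2623 × 9.68
ŷ = 80.2496

Step 2: Calculate residual
Residual = 77.91 - 80.2496
Residual = -2.3396

Interpretation: the model overestimates the actual value by 2.3396 at this point (negative residual → observation lies below the fitted line).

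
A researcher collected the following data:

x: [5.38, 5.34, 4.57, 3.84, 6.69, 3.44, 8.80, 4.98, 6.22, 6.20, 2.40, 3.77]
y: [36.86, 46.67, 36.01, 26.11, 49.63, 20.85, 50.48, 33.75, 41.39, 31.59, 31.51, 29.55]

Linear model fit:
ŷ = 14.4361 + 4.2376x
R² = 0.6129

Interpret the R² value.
R² = 0.6129 means 61.29% of the variation in y is explained by the linear relationship with x. This indicates a moderate fit.

R² (coefficient of determination) measures the proportion of variance in y explained by the regression model.

Here R² = 0.6129:
- Explained: 61.29% of the variation in y
- Unexplained (residual): 100% − 61.29% = 38.71%
- Rule of thumb (below 0.3 weak; 0.3 to below 0.7 moderate; 0.7 and above strong) → moderate

Note: R² says nothing about causation, and a high R² does not by itself mean the linear form is appropriate — check the residuals.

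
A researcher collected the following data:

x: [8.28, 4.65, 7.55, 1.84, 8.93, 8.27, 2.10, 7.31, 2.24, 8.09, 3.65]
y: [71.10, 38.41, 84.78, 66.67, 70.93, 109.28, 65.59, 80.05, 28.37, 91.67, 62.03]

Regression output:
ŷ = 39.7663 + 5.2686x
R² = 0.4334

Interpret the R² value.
R² = 0.4334 means 43.34% of the variation in y is explained by the linear relationship with x. This indicates a moderate fit.

R² (coefficient of determination) measures the proportion of variance in y explained by the regression model.

Here R² = 0.4334:
- Explained: 43.34% of the variation in y
- Unexplained (residual): 100% − 43.34% = 56.66%
- Rule of thumb (below 0.3 weak; 0.3 to below 0.7 moderate; 0.7 and above strong) → moderate

Equivalently, for simple linear regression R² = r², so |r| = √0.4334 ≈ 0.6583.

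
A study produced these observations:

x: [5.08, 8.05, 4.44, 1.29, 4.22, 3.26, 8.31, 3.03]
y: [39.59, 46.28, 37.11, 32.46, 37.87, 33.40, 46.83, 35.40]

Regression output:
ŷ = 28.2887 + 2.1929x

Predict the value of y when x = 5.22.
ŷ = 39.7356

Plug x = 5.22 into the fitted line:

ŷ = 28.2887 + 2.1929 × 5.22
ŷ = 28.2887 + 11.4469
ŷ = 39.7356

This is a point prediction; actual observations scatter around it by roughly the residual standard deviation.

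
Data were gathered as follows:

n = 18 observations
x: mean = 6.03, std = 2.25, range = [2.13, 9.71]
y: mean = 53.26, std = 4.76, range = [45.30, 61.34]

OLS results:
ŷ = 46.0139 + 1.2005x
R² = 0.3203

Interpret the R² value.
The model explains 32.03% of the variance in y (R² = 0.3203), leaving 67.97% unexplained; the fit is moderate.

R² = 1 − SS_res/SS_tot compares the residual scatter to the total scatter of y about its mean.

Here R² = 0.3203:
- Explained: 32.03% of the variation in y
- Unexplained (residual): 100% − 32.03% = 67.97%
- Rule of thumb (below 0.3 weak; 0.3 to below 0.7 moderate; 0.7 and above strong) → moderate

Calculation: R² = 1 − (SS_res / SS_tot), where SS_res is the sum of squared residuals and SS_tot the total sum of squares.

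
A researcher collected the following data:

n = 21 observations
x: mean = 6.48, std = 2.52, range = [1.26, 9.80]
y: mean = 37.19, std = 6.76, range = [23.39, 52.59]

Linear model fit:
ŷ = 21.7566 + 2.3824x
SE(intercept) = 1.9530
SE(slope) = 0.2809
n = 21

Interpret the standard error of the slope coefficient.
SE(slope) = 0.2809 measures the uncertainty in the estimated slope. The coefficient is estimated precisely (SE/|β̂₁| = 11.8%).

What SE measures:
- The standard error quantifies the sampling variability of the coefficient estimate
- It is the estimated standard deviation of β̂₁ across hypothetical repeated samples of the same size
- Smaller SE → more precise estimate

Relative precision:
- SE / |β̂₁| = 0.2809 / 2.3824 = 11.8%
- Rule of thumb (under 20%: precise; 20% to under 50%: moderately precise; 50% or more: imprecise) → precise

Rough 95% range (±2 SE): 2.3824 ± 0.5618 → (1.8206, 2.9442).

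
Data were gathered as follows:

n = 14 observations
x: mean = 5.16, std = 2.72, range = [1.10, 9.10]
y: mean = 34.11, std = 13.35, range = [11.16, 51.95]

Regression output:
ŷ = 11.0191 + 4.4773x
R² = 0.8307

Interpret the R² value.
The model explains 83.07% of the variance in y (R² = 0.8307), leaving 16.93% unexplained; the fit is strong.

The coefficient of determination R² is the fraction of the total variation in y that the fitted line accounts for.

Here R² = 0.8307:
- Explained: 83.07% of the variation in y
- Unexplained (residual): 100% − 83.07% = 16.93%
- Rule of thumb (below 0.3 weak; 0.3 to below 0.7 moderate; 0.7 and above strong) → strong

Equivalently, for simple linear regression R² = r², so |r| = √0.8307 ≈ 0.9114.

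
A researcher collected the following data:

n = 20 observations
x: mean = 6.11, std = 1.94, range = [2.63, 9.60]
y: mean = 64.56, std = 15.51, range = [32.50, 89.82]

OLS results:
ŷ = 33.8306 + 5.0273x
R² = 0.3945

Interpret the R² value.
The model explains 39.45% of the variance in y (R² = 0.3945), leaving 60.55% unexplained; the fit is moderate.

The coefficient of determination R² is the fraction of the total variation in y that the fitted line accounts for.

Here R² = 0.3945:
- Explained: 39.45% of the variation in y
- Unexplained (residual): 100% − 39.45% = 60.55%
- Rule of thumb (below 0.3 weak; 0.3 to below 0.7 moderate; 0.7 and above strong) → moderate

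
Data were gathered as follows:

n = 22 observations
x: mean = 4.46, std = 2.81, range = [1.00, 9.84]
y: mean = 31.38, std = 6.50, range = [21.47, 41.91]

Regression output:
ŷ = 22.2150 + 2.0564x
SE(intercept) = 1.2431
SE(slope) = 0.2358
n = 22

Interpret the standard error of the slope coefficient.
SE(slope) = 0.2358 measures the uncertainty in the estimated slope. The coefficient is estimated precisely (SE/|β̂₁| = 11.5%).

SE(β̂₁) = s / √Sxx, where s is the residual standard deviation and Sxx = Σ(x − x̄)². It is the yardstick for how far β̂₁ = 2.0564 could plausibly be from the true slope.

Relative precision:
- SE / |β̂₁| = 0.2358 / 2.0564 = 11.5%
- Rule of thumb (under 20%: precise; 20% to under 50%: moderately precise; 50% or more: imprecise) → precise

Rough 95% range (±2 SE): 2.0564 ± 0.4716 → (1.5848, 2.5280).

What drives SE(β̂₁): more residual scatter → larger SE; larger n (here n = 22) → smaller SE; wider spread of x values → smaller SE.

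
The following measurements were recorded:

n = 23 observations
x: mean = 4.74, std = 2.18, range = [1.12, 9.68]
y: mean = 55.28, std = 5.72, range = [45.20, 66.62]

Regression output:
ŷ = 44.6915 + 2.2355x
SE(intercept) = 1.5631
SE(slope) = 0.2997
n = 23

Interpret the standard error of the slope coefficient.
SE(slope) = 0.2997 measures the uncertainty in the estimated slope. The coefficient is estimated precisely (SE/|β̂₁| = 13.4%).

What SE measures:
- The standard error quantifies the sampling variability of the coefficient estimate
- It is the estimated standard deviation of β̂₁ across hypothetical repeated samples of the same size
- Smaller SE → more precise estimate

Relative precision:
- SE / |β̂₁| = 0.2997 / 2.2355 = 13.4%
- Rule of thumb (under 20%: precise; 20% to under 50%: moderately precise; 50% or more: imprecise) → precise

Link to interval estimation: a confidence interval for β₁ is β̂₁ ± t* × 0.2997, so SE sets the half-width per unit of t*.

What drives SE(β̂₁): larger n (here n = 23) → smaller SE; more residual scatter → larger SE.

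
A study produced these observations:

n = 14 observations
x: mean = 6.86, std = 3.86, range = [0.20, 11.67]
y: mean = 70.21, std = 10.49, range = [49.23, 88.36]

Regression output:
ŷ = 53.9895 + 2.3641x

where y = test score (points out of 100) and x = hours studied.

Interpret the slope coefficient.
On average, test score is about 2.3641 points higher for every extra hour of study time.

The slope coefficient β₁ = 2.3641 represents the marginal effect of study time on test score.

Interpretation:
- Study time up by 1 hour → predicted test score increases by 2.3641 points
- The effect is assumed constant over the observed range of x (linearity)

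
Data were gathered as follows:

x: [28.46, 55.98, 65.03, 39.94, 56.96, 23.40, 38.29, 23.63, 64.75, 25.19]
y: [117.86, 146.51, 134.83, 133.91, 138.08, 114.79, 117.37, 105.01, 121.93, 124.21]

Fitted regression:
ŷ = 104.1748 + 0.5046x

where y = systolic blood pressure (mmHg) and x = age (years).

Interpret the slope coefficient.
An increase of one year in age is associated with a 0.5046 mmHg increase in predicted blood pressure.

The slope β₁ = 0.5046 gives the rate at which the fitted blood pressure changes with age.

Interpretation:
- Age up by 1 year → predicted blood pressure increases by 0.5046 mmHg
- This is a linear approximation: the same per-unit change is assumed across the whole observed x range
- The slope describes association in these data, not necessarily a causal effect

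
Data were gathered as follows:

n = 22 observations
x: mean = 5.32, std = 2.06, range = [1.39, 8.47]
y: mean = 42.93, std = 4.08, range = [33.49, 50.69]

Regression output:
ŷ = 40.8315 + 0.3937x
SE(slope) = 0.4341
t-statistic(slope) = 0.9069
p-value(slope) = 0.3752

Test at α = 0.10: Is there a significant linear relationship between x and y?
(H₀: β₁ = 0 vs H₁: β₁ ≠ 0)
Fail to reject H₀: p-value = 0.3752 ≥ α = 0.10. The linear relationship is not significant at the 10% level.

Hypothesis test for the slope coefficient:

H₀: β₁ = 0 (no linear relationship)
H₁: β₁ ≠ 0 (linear relationship exists)

Test statistic: t = β̂₁ / SE(β̂₁) = 0.3937 / 0.4341 = 0.9069

p = 0.3752: how often a slope estimate this far from 0 (in SE units) would arise by chance if β₁ were truly 0.

Decision rule: reject H₀ if p-value < α.
p-value = 0.3752 ≥ α = 0.10 → fail to reject H₀.

There is not sufficient evidence at the 10% significance level to conclude that a linear relationship exists between x and y.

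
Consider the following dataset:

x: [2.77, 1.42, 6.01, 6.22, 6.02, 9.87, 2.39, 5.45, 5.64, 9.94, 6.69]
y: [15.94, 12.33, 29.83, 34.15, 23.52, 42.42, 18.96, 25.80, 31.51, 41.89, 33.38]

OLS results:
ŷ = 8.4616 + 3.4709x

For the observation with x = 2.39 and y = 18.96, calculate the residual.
Residual = 2.2029

The residual is the difference between the actual value and the predicted value:

Residual = y - ŷ

Step 1: Calculate predicted value
ŷ = 8.4616 + 3.4709 × 2.39
ŷ = 16.7571

Step 2: Calculate residual
Residual = 18.96 - 16.7571
Residual = 2.2029

Sign check: y > ŷ, so the point is above the line and the fit underestimates here.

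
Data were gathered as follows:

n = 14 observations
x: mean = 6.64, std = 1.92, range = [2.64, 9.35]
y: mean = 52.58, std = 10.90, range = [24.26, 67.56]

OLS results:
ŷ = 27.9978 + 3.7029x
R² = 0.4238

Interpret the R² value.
R² = 0.4238 means 42.38% of the variation in y is explained by the linear relationship with x. This indicates a moderate fit.

The coefficient of determination R² is the fraction of the total variation in y that the fitted line accounts for.

Here R² = 0.4238:
- Explained: 42.38% of the variation in y
- Unexplained (residual): 100% − 42.38% = 57.62%
- Rule of thumb (below 0.3 weak; 0.3 to below 0.7 moderate; 0.7 and above strong) → moderate

Note: R² says nothing about causation, and a high R² does not by itself mean the linear form is appropriate — check the residuals.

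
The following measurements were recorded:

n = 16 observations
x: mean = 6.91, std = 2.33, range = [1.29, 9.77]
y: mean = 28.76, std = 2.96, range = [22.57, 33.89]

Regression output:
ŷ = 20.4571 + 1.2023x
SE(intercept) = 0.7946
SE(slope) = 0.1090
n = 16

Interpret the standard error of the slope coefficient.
SE(β̂₁) = 0.1090 is the estimated standard deviation of the slope estimate across repeated samples; relative to β̂₁ = 1.2023 that is 9.1%, a precise estimate.

SE(β̂₁) = s / √Sxx, where s is the residual standard deviation and Sxx = Σ(x − x̄)². It is the yardstick for how far β̂₁ = 1.2023 could plausibly be from the true slope.

Relative precision:
- SE / |β̂₁| = 0.1090 / 1.2023 = 9.1%
- Rule of thumb (under 20%: precise; 20% to under 50%: moderately precise; 50% or more: imprecise) → precise

Link to the t-test: t = β̂₁ / SE(β̂₁) = 1.2023 / 0.1090 = 11.0303, the statistic for H₀: β₁ = 0.

What drives SE(β̂₁): more residual scatter → larger SE; wider spread of x values → smaller SE.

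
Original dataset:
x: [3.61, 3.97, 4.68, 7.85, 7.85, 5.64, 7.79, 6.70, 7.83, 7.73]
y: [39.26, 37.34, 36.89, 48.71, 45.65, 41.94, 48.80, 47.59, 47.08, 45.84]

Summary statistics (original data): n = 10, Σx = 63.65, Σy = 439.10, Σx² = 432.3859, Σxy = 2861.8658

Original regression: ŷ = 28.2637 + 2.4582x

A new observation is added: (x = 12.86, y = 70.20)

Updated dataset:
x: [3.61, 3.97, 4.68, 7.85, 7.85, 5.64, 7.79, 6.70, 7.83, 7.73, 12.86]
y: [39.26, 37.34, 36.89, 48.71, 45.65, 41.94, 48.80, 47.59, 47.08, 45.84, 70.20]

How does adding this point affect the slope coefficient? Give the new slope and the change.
The slope changes from 2.4582 to 3.3874 (change of +0.9292, or +37.8%).

x = 12.86 lies well outside the original x-range [3.61, 7.85] (x̄ ≈ 6.37), so this observation has high leverage and can move the slope substantially.

Step 1: Update the sums with the new point (n goes from 10 to 11)
Σx  = 63.65 + 12.86 = 76.51
Σy  = 439.10 + 70.20 = 509.30
Σx² = 432.3859 + 12.86² = 432.3859 + 165.3796 = 597.7655
Σxy = 2861.8658 + 12.86×70.20 = 2861.8658 + 902.7720 = 3764.6378

Step 2: Recompute the slope with b₁ = (nΣxy − ΣxΣy) / (nΣx² − (Σx)²)
Numerator   = 11×3764.6378 − 76.51×509.30 = 41411.0158 − 38966.5430 = 2444.4728
Denominator = 11×597.7655 − 76.51² = 6575.4205 − 5853.7801 = 721.6404
b₁(new) = 2444.4728 / 721.6404 = 3.3874

(Same formula on the original sums: (10×2861.8658 − 63.65×439.10) / (10×432.3859 − 63.65²) = 669.9430 / 272.5365 = 2.4582, matching the given fit.)

Step 3: Change in slope
Δβ₁ = 3.3874 − 2.4582 = +0.9292
Relative change = +0.9292 / 2.4582 × 100% = +37.8%
→ the slope increases when the point is added.

Because the point sits above the extension of the original line at a high-leverage x, it tilts the fit up.
In practice: investigate whether it comes from the same population as the rest of the sample; refit with and without it and report both if conclusions differ.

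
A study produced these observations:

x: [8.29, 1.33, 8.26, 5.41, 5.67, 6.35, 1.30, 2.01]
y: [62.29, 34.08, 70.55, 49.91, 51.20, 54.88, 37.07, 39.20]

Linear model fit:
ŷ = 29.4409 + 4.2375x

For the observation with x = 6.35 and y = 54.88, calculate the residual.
Residual = -1.4690

The residual is the difference between the actual value and the predicted value:

Residual = y - ŷ

Step 1: Calculate predicted value
ŷ = 29.4409 + 4.2375 × 6.35
ŷ = 56.3490

Step 2: Calculate residual
Residual = 54.88 - 56.3490
Residual = -1.4690

The residual is negative, so the observed y = 54.88 sits below the regression line (the line overestimates it by 1.4690).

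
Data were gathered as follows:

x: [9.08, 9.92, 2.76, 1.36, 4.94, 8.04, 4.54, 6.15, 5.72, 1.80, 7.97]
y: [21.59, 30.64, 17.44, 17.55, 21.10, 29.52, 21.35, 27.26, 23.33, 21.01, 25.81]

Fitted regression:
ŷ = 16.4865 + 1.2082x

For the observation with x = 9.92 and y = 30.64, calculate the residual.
Residual = 2.1682

The residual is the difference between the actual value and the predicted value:

Residual = y - ŷ

Step 1: Calculate predicted value
ŷ = 16.4865 + 1.2082 × 9.92
ŷ = 28.4718

Step 2: Calculate residual
Residual = 30.64 - 28.4718
Residual = 2.1682

Interpretation: the model underestimates the actual value by 2.1682 at this point (positive residual → observation lies above the fitted line).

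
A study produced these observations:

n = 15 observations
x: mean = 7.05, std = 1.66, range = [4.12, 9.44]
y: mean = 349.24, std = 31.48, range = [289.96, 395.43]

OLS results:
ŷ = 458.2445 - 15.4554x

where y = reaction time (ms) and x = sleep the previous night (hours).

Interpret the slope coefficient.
For each additional hour of sleep, predicted reaction time decreases by approximately 15.4554 ms.

The slope coefficient β₁ = -15.4554 represents the marginal effect of sleep on reaction time.

Interpretation:
- Sleep up by 1 hour → predicted reaction time decreases by 15.4554 ms
- The effect is assumed constant over the observed range of x (linearity)

(β₀ = 458.2445 is the fitted value at x = 0 and is not part of the slope interpretation.)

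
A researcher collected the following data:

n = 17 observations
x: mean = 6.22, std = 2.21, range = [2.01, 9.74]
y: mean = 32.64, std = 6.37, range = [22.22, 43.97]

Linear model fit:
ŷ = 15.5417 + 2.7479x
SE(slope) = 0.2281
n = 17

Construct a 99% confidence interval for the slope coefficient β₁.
The 99% CI for β₁ is (2.0758, 3.4200)

Confidence interval for the slope:

The 99% CI for β₁ is: β̂₁ ± t*(α/2, n-2) × SE(β̂₁)

Step 1: Find critical t-value
- Confidence level = 0.99
- Degrees of freedom = n - 2 = 17 - 2 = 15
- t*(α/2, 15) = 2.9467

Step 2: Calculate margin of error
Margin = 2.9467 × 0.2281 = 0.6721

Step 3: Construct interval
CI = 2.7479 ± 0.6721
CI = (2.0758, 3.4200)

Interpretation: intervals built this way capture the true β₁ in 99% of repeated samples; here the plausible range for the per-unit effect of x on y is 2.0758 to 3.4200.
Since 0 is outside the interval, a two-sided test at α = 0.01 would reject H₀: β₁ = 0.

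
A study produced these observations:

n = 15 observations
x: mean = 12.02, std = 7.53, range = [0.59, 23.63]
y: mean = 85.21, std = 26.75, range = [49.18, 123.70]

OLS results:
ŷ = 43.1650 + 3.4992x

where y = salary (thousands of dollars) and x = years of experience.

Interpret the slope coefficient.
An increase of one year in experience is associated with a 3.4992 thousand dollars increase in predicted salary.

The slope β₁ = 3.4992 gives the rate at which the fitted salary changes with experience.

Interpretation:
- Experience up by 1 year → predicted salary increases by 3.4992 thousand dollars
- This is a linear approximation: the same per-unit change is assumed across the whole observed x range

The intercept β₀ = 43.1650 is the predicted salary when experience = 0; since the smallest observed x is 0.59, this is an extrapolation and mainly anchors the line.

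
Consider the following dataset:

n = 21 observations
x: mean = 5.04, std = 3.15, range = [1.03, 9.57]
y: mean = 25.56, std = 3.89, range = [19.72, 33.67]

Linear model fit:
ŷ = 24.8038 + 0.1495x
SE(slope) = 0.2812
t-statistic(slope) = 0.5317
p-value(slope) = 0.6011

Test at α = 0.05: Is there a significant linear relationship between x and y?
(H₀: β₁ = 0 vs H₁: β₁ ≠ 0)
p-value = 0.6011 ≥ α = 0.05, so we fail to reject H₀. The relationship is not significant.

Hypothesis test for the slope coefficient:

H₀: β₁ = 0 (no linear relationship)
H₁: β₁ ≠ 0 (linear relationship exists)

Test statistic: t = β̂₁ / SE(β̂₁) = 0.1495 / 0.2812 = 0.5317

p = 0.6011: how often a slope estimate this far from 0 (in SE units) would arise by chance if β₁ were truly 0.

Decision rule: reject H₀ if p-value < α.
p-value = 0.6011 ≥ α = 0.05 → fail to reject H₀.

There is not sufficient evidence at the 5% significance level to conclude that a linear relationship exists between x and y.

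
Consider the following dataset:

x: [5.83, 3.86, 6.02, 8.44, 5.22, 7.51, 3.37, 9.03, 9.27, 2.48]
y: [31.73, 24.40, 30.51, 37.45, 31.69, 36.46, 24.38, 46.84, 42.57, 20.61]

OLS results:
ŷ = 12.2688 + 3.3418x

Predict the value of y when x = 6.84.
ŷ = 35.1267

x = 6.84 lies inside the observed range [2.48, 9.27], so the fitted equation applies directly:

ŷ = 12.2688 + 3.3418 × 6.84
ŷ = 12.2688 + 22.8579
ŷ = 35.1267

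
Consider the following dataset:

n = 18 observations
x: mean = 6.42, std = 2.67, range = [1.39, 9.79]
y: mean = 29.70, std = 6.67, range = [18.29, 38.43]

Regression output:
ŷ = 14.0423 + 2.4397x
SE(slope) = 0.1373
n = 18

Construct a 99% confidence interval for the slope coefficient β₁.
The 99% CI for β₁ is (2.0387, 2.8407)

Confidence interval for the slope:

The 99% CI for β₁ is: β̂₁ ± t*(α/2, n-2) × SE(β̂₁)

Step 1: Find critical t-value
- Confidence level = 0.99
- Degrees of freedom = n - 2 = 18 - 2 = 16
- t*(α/2, 16) = 2.9208

Step 2: Calculate margin of error
Margin = 2.9208 × 0.1373 = 0.4010

Step 3: Construct interval
CI = 2.4397 ± 0.4010
CI = (2.0387, 2.8407)

Interpretation: We are 99% confident that the true slope β₁ lies between 2.0387 and 2.8407.
Both endpoints are positive, so the data support a genuinely positive slope at this confidence level.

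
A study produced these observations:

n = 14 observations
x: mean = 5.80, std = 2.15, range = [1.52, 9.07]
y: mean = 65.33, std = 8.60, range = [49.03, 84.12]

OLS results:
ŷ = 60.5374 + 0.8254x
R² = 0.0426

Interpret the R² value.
R² = 0.0426 means 4.26% of the variation in y is explained by the linear relationship with x. This indicates a weak fit.

The coefficient of determination R² is the fraction of the total variation in y that the fitted line accounts for.

Here R² = 0.0426:
- Explained: 4.26% of the variation in y
- Unexplained (residual): 100% − 4.26% = 95.74%
- Rule of thumb (below 0.3 weak; 0.3 to below 0.7 moderate; 0.7 and above strong) → weak

Note: R² never decreases when predictors are added, so it should not be used alone to compare models of different size.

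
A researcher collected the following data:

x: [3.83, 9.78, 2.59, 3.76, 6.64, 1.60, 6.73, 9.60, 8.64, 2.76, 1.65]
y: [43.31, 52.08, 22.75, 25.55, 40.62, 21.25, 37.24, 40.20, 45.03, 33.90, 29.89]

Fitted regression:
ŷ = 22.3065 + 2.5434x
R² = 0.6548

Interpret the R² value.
R² = 0.6548 means 65.48% of the variation in y is explained by the linear relationship with x. This indicates a moderate fit.

R² = 1 − SS_res/SS_tot compares the residual scatter to the total scatter of y about its mean.

Here R² = 0.6548:
- Explained: 65.48% of the variation in y
- Unexplained (residual): 100% − 65.48% = 34.52%
- Rule of thumb (below 0.3 weak; 0.3 to below 0.7 moderate; 0.7 and above strong) → moderate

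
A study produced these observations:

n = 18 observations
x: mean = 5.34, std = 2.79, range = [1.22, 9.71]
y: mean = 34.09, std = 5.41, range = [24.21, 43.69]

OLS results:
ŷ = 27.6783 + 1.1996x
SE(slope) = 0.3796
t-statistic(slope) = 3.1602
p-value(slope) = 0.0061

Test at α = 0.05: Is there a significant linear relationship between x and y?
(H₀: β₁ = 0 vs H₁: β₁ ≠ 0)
Reject H₀: p-value = 0.0061 < α = 0.05. The linear relationship is significant at the 5% level.

Hypothesis test for the slope coefficient:

H₀: β₁ = 0 (no linear relationship)
H₁: β₁ ≠ 0 (linear relationship exists)

Test statistic: t = β̂₁ / SE(β̂₁) = 1.1996 / 0.3796 = 3.1602

The p-value (0.0061) is the probability, under H₀, of a t-statistic at least as extreme as |t| = 3.1602 (two-sided, df = n − 2 = 16).

Decision rule: reject H₀ if p-value < α.
p-value = 0.0061 < α = 0.05 → reject H₀.

Conclusion: the linear association between x and y is significant at the 5% level.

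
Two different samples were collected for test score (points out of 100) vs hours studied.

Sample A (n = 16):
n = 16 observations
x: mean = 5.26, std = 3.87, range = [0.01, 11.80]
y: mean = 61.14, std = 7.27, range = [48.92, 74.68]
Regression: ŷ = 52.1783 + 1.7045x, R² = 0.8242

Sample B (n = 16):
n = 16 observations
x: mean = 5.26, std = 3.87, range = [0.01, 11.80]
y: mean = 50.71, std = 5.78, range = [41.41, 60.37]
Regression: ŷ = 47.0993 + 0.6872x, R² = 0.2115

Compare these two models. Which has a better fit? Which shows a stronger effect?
Model A has the better fit (R² = 0.8242 vs 0.2115). Model A shows the stronger effect (|β₁| = 1.7045 vs 0.6872).

Model Comparison:

Fit — compare R²:
- Model A: R² = 0.8242 → 82.42% of variance in test score explained
- Model B: R² = 0.2115 → 21.15% of variance in test score explained
- 0.8242 > 0.2115 → Model A has the better fit

Which has the larger per-hour effect? (|β₁|)
- Model A: β₁ = 1.7045 → predicted test score rises 1.7045 points per additional hour of study time
- Model B: β₁ = 0.6872 → predicted test score rises 0.6872 points per additional hour of study time
- |1.7045| > |0.6872| → Model A shows the stronger marginal effect

Note: R² measures how tightly points cluster around the line; β₁ measures how steep the line is — they answer different questions.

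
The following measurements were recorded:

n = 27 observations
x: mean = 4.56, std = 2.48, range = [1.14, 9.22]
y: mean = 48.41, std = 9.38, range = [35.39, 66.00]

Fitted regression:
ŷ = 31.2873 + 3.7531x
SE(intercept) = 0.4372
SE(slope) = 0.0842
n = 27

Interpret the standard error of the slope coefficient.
The slope 3.7531 is pinned down to within about ±0.0842 (one SE) by these data — relative uncertainty 2.2%, i.e. precise.

SE(β̂₁) = 0.0842 says: if we drew many samples of n = 27 from the same population and refit each time, the fitted slopes would scatter with a standard deviation of roughly 0.0842 around the true β₁.

Relative precision:
- SE / |β̂₁| = 0.0842 / 3.7531 = 2.2%
- Rule of thumb (under 20%: precise; 20% to under 50%: moderately precise; 50% or more: imprecise) → precise

Link to interval estimation: a confidence interval for β₁ is β̂₁ ± t* × 0.0842, so SE sets the half-width per unit of t*.

What drives SE(β̂₁): more residual scatter → larger SE.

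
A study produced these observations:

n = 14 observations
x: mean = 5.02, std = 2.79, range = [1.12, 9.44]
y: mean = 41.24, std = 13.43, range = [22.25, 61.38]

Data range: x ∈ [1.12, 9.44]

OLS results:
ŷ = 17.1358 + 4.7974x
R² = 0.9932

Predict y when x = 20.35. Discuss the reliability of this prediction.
ŷ = 114.7629, but this is extrapolation (above the data range [1.12, 9.44]) and may be unreliable.

Prediction calculation:
ŷ = 17.1358 + 4.7974 × 20.35
ŷ = 114.7629

Reliability:
- Data range: x ∈ [1.12, 9.44]
- Prediction point: x = 20.35 is 10.91 units above the observed range → this is EXTRAPOLATION, not interpolation

Why that matters here:
- The linear relationship may not hold outside the observed range
- R² describes fit only over the sampled x values; it says nothing about behaviour beyond them
- There are no observations near this x to validate the fitted line there

Report the number if required, but flag clearly that it is an extrapolation.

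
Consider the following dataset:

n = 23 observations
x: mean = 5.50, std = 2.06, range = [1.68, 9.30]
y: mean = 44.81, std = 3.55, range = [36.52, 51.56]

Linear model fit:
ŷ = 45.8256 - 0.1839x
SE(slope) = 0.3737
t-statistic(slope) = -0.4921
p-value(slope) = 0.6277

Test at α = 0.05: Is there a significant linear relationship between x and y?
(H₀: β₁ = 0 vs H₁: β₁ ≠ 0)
p-value = 0.6277 ≥ α = 0.05, so we fail to reject H₀. The relationship is not significant.

Hypothesis test for the slope coefficient:

H₀: β₁ = 0 (no linear relationship)
H₁: β₁ ≠ 0 (linear relationship exists)

Test statistic: t = β̂₁ / SE(β̂₁) = -0.1839 / 0.3737 = -0.4921

p = 0.6277: how often a slope estimate this far from 0 (in SE units) would arise by chance if β₁ were truly 0.

Decision rule: reject H₀ if p-value < α.
p-value = 0.6277 ≥ α = 0.05 → fail to reject H₀.

Conclusion: the linear association between x and y is not significant at the 5% level.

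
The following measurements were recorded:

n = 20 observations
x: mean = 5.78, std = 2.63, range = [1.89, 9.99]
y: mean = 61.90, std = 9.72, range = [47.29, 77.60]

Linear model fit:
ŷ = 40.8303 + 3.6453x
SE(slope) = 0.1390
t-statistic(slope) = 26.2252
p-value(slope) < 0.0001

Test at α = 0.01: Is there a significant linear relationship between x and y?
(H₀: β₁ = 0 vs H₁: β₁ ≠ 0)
Reject H₀: p-value < 0.0001 < α = 0.01. The linear relationship is significant at the 1% level.

Hypothesis test for the slope coefficient:

H₀: β₁ = 0 (no linear relationship)
H₁: β₁ ≠ 0 (linear relationship exists)

Test statistic: t = β̂₁ / SE(β̂₁) = 3.6453 / 0.1390 = 26.2252

The p-value (<0.0001) is the probability, under H₀, of a t-statistic at least as extreme as |t| = 26.2252 (two-sided, df = n − 2 = 18).

Decision rule: reject H₀ if p-value < α.
p-value < 0.0001 < α = 0.01 → reject H₀.

There is sufficient evidence at the 1% significance level to conclude that a linear relationship exists between x and y.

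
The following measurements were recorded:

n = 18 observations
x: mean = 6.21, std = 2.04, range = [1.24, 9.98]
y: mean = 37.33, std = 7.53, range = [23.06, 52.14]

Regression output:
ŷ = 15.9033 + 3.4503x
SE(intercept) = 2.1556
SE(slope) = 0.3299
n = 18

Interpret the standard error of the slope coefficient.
SE(β̂₁) = 0.3299 is the estimated standard deviation of the slope estimate across repeated samples; relative to β̂₁ = 3.4503 that is 9.6%, a precise estimate.

SE(β̂₁) = 0.3299 says: if we drew many samples of n = 18 from the same population and refit each time, the fitted slopes would scatter with a standard deviation of roughly 0.3299 around the true β₁.

Relative precision:
- SE / |β̂₁| = 0.3299 / 3.4503 = 9.6%
- Rule of thumb (under 20%: precise; 20% to under 50%: moderately precise; 50% or more: imprecise) → precise

Link to interval estimation: a confidence interval for β₁ is β̂₁ ± t* × 0.3299, so SE sets the half-width per unit of t*.

What drives SE(β̂₁): larger n (here n = 18) → smaller SE; more residual scatter → larger SE; wider spread of x values → smaller SE.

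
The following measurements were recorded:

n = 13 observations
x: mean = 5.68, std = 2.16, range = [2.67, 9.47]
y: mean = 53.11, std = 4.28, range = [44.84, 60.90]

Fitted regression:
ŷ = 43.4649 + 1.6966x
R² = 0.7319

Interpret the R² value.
The model explains 73.19% of the variance in y (R² = 0.7319), leaving 26.81% unexplained; the fit is strong.

R² = 1 − SS_res/SS_tot compares the residual scatter to the total scatter of y about its mean.

Here R² = 0.7319:
- Explained: 73.19% of the variation in y
- Unexplained (residual): 100% − 73.19% = 26.81%
- Rule of thumb (below 0.3 weak; 0.3 to below 0.7 moderate; 0.7 and above strong) → strong

Note: R² says nothing about causation, and a high R² does not by itself mean the linear form is appropriate — check the residuals.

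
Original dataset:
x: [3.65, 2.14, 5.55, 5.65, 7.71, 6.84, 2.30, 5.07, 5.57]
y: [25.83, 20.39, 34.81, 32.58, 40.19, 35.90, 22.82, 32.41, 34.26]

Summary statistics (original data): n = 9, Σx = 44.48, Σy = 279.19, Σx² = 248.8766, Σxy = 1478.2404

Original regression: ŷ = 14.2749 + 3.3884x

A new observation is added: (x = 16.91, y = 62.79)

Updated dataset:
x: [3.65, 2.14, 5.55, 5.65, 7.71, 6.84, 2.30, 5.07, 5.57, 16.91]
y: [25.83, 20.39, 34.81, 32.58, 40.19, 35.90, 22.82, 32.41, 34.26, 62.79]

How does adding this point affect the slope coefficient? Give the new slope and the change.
New slope β₁ = 2.7895 versus 3.3884 before: a change of -0.5989 (-17.7%).

The new point has HIGH LEVERAGE: x = 16.91 is far from the original mean x̄ = 44.48/9 ≈ 4.94 (original range [2.14, 7.71]).

Step 1: Update the sums with the new point (n goes from 9 to 10)
Σx  = 44.48 + 16.91 = 61.39
Σy  = 279.19 + 62.79 = 341.98
Σx² = 248.8766 + 16.91² = 248.8766 + 285.9481 = 534.8247
Σxy = 1478.2404 + 16.91×62.79 = 1478.2404 + 1061.7789 = 2540.0193

Step 2: Recompute the slope with b₁ = (nΣxy − ΣxΣy) / (nΣx² − (Σx)²)
Numerator   = 10×2540.0193 − 61.39×341.98 = 25400.1930 − 20994.1522 = 4406.0408
Denominator = 10×534.8247 − 61.39² = 5348.2470 − 3768.7321 = 1579.5149
b₁(new) = 4406.0408 / 1579.5149 = 2.7895

(Same formula on the original sums: (9×1478.2404 − 44.48×279.19) / (9×248.8766 − 44.48²) = 885.7924 / 261.4190 = 3.3884, matching the given fit.)

Step 3: Change in slope
Δβ₁ = 2.7895 − 3.3884 = -0.5989
Relative change = -0.5989 / 3.3884 × 100% = -17.7%
→ the slope decreases when the point is added.

Because the point sits below the extension of the original line at a high-leverage x, it tilts the fit down.
In practice: check such a point for data-entry or measurement error.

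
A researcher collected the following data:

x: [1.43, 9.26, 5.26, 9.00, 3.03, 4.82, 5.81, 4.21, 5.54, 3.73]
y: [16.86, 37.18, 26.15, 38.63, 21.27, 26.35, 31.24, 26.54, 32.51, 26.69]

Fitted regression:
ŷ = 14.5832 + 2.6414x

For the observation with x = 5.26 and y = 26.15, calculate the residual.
Residual = -2.3270

The residual is the difference between the actual value and the predicted value:

Residual = y - ŷ

Step 1: Calculate predicted value
ŷ = 14.5832 + 2.6414 × 5.26
ŷ = 28.4770

Step 2: Calculate residual
Residual = 26.15 - 28.4770
Residual = -2.3270

Interpretation: the model overestimates the actual value by 2.3270 at this point (negative residual → observation lies below the fitted line).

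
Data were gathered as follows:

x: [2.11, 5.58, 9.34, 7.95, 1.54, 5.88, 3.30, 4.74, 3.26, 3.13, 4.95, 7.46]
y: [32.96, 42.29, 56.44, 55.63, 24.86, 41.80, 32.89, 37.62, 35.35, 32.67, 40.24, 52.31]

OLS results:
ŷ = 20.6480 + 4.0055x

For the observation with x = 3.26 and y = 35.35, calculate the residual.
Residual = 1.6441

The residual is the difference between the actual value and the predicted value:

Residual = y - ŷ

Step 1: Calculate predicted value
ŷ = 20.6480 + 4.0055 × 3.26
ŷ = 33.7059

Step 2: Calculate residual
Residual = 35.35 - 33.7059
Residual = 1.6441

The residual is positive, so the observed y = 35.35 sits above the regression line (the line underestimates it by 1.6441).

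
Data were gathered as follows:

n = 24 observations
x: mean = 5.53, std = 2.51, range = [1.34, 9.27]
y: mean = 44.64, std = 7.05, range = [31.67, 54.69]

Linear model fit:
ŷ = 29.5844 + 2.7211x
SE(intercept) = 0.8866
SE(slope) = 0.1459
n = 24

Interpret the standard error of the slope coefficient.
The slope 2.7211 is pinned down to within about ±0.1459 (one SE) by these data — relative uncertainty 5.4%, i.e. precise.

What SE measures:
- The standard error quantifies the sampling variability of the coefficient estimate
- It is the estimated standard deviation of β̂₁ across hypothetical repeated samples of the same size
- Smaller SE → more precise estimate

Relative precision:
- SE / |β̂₁| = 0.1459 / 2.7211 = 5.4%
- Rule of thumb (under 20%: precise; 20% to under 50%: moderately precise; 50% or more: imprecise) → precise

Link to interval estimation: a confidence interval for β₁ is β̂₁ ± t* × 0.1459, so SE sets the half-width per unit of t*.

What drives SE(β̂₁): more residual scatter → larger SE.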